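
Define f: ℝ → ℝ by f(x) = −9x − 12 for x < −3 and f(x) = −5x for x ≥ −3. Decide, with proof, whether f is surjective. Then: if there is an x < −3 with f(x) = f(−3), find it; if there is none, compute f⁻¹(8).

-8/5

Both pieces are strictly decreasing (slopes −9 and −5), so each is injective on its own interval.
The left piece maps (−∞, −3) onto (15, ∞); the right piece maps [−3, ∞) onto (−∞, 15].
These images together cover ℝ, so f is surjective.
Because the two images are disjoint, no x < −3 has f(x) = f(−3), so we compute f⁻¹(8): 8 lies in (−∞, 15], so solve −5x = 8: x = (8 − 0)/(−5) = −8/5.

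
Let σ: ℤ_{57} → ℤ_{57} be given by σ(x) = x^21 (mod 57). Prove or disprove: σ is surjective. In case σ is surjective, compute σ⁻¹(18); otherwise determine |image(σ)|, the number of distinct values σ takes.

σ(1) = 1^21 = 1.
σ(7): Repeated squaring mod 57: 7^1 ≡ 7, 7^2 ≡ 7² = 49, 7^4 ≡ 49² = 2401 ≡ 7, 7^8 ≡ 7² = 49, 7^16 ≡ 49² = 2401 ≡ 7. Since 21 = 16 + 4 + 1, 7^21 ≡ 7·7·7: 7·7 = 49, then 49·7 = 343 ≡ 1. So 7^21 ≡ 1 (mod 57).
So σ(1) = σ(7) = 1 while 1 ≠ 7, thus σ is not injective.
A non-injective map from the 57-element set ℤ_{57} to itself takes at most 56 distinct values, so it cannot be surjective. Therefore σ is not surjective.
Since σ is not surjective, we determine |image(σ)|. Computing x^21 mod 57 for each x (by repeated squaring, reducing mod 57 at every step), the values σ(0), σ(1), …, σ(56) are: 0, 1, 8, 27, 7, 11, 45, 1, 56, 45, 31, 20, 18, 31, 8, 12, 49, 11, 18, 19, 20, 27, 46, 26, 30, 7, 20, 18, 7, 50, 39, 37, 50, 27, 31, 11, 30, 37, 38, 39, 46, 8, 45, 49, 26, 39, 37, 26, 12, 1, 56, 12, 46, 50, 30, 49, 56.
The distinct values are {0, 1, 7, 8, 11, 12, 18, 19, 20, 26, 27, 30, 31, 37, 38, 39, 45, 46, 49, 50, 56}; there are 21 of them.

21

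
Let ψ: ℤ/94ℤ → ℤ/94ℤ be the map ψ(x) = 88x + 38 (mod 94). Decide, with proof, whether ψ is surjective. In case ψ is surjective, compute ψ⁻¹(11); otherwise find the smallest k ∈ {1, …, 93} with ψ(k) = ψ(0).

Recall: ψ is surjective if every y in the codomain equals ψ(x) for some x in the domain.
Since gcd(88, 94) = 2, we have 88x ≡ 0 (mod 2) for all x, so ψ(x) ≡ 0 (mod 2).
But 1 ≢ 0 (mod 2), so 1 ∈ ℤ/94ℤ has no preimage. Therefore ψ is not surjective.
Since ψ is not surjective, we find the least positive k with ψ(k) = ψ(0): this means 88k ≡ 0 (mod 94), i.e. 94 ∣ 88k. Since gcd(88, 94) = 2, dividing through by 2 this holds exactly when 47 ∣ 44k, and as gcd(44, 47) = 1, exactly when 47 ∣ k.
The smallest positive such k is 47.

47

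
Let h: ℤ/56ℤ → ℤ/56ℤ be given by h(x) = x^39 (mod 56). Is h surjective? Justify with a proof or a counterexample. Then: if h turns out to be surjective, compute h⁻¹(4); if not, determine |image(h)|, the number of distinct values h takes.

h(2): Repeated squaring mod 56: 2^1 ≡ 2, 2^2 ≡ 2² = 4, 2^4 ≡ 4² = 16, 2^8 ≡ 16² = 256 ≡ 32, 2^16 ≡ 32² = 1024 ≡ 16, 2^32 ≡ 16² = 256 ≡ 32. Since 39 = 32 + 4 + 2 + 1, 2^39 ≡ 32·16·4·2: 32·16 = 512 ≡ 8, then 8·4 = 32, then 32·2 = 64 ≡ 8. So 2^39 ≡ 8 (mod 56).
h(4): Repeated squaring mod 56: 4^1 ≡ 4, 4^2 ≡ 4² = 16, 4^4 ≡ 16² = 256 ≡ 32, 4^8 ≡ 32² = 1024 ≡ 16, 4^16 ≡ 16² = 256 ≡ 32, 4^32 ≡ 32² = 1024 ≡ 16. Since 39 = 32 + 4 + 2 + 1, 4^39 ≡ 16·32·16·4: 16·32 = 512 ≡ 8, then 8·16 = 128 ≡ 16, then 16·4 = 64 ≡ 8. So 4^39 ≡ 8 (mod 56).
So h(2) = h(4) = 8 while 2 ≠ 4, therefore h is not injective.
A non-injective map from the 56-element set ℤ/56ℤ to itself takes at most 55 distinct values, so it cannot be surjective. Hence h is not surjective.
Since h is not surjective, we determine |image(h)|. Computing x^39 mod 56 for each x (by repeated squaring, reducing mod 56 at every step), the values h(0), h(1), …, h(55) are: 0, 1, 8, 27, 8, 13, 48, 7, 8, 1, 48, 43, 48, 13, 0, 15, 8, 41, 8, 27, 48, 21, 8, 15, 48, 1, 48, 27, 0, 29, 8, 55, 8, 41, 48, 35, 8, 29, 48, 15, 48, 41, 0, 43, 8, 13, 8, 55, 48, 49, 8, 43, 48, 29, 48, 55.
The distinct values are {0, 1, 7, 8, 13, 15, 21, 27, 29, 35, 41, 43, 48, 49, 55}; there are 15 of them.

15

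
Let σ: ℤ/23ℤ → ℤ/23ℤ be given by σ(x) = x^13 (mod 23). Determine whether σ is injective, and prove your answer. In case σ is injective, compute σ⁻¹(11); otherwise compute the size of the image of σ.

Since 23 is prime, the nonzero elements of ℤ/23ℤ form a cyclic group of order 22.
As gcd(13, 22) = 1, raising to the 13th power is a bijection on this group: if u^13 ≡ v^13 then (uv^{−1})^13 = 1, and the only element of order dividing gcd(13, 22) = 1 is 1, so u = v.
With σ(0) = 0 this makes σ injective on all of ℤ/23ℤ, hence bijective (finite equal-size domain and codomain). In particular σ is injective.
Since σ is injective, we find the preimage of 11. The inverse of x ↦ x^13 on (ℤ/23ℤ)^× is x ↦ x^17, because 13·17 = 221 = 10·22 + 1 ≡ 1 (mod 22) and x^{22} = 1 for x ≠ 0 (Fermat). So σ⁻¹(11) = 11^17 mod 23.
Repeated squaring mod 23: 11^1 ≡ 11, 11^2 ≡ 11² = 121 ≡ 6, 11^4 ≡ 6² = 36 ≡ 13, 11^8 ≡ 13² = 169 ≡ 8, 11^16 ≡ 8² = 64 ≡ 18. Since 17 = 16 + 1, 11^17 ≡ 18·11: 18·11 = 198 ≡ 14. So 11^17 ≡ 14 (mod 23).
Hence σ⁻¹(11) = 14.

14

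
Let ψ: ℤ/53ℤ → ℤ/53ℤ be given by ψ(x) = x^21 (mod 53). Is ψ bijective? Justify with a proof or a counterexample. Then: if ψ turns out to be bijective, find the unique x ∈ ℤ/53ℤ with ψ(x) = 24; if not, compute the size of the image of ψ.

10

Since 53 is prime, the nonzero elements of ℤ/53ℤ form a cyclic group of order 52.
As gcd(21, 52) = 1, raising to the 21st power is a bijection on this group: if a^21 ≡ b^21 then (ab^{−1})^21 = 1, and the only element of order dividing gcd(21, 52) = 1 is 1, so a = b.
With ψ(0) = 0 this makes ψ injective on all of ℤ/53ℤ, hence bijective (finite equal-size domain and codomain). In particular ψ is bijective.
Since ψ is bijective, we find the preimage of 24. The inverse of x ↦ x^21 on (ℤ/53ℤ)^× is x ↦ x^5, because 21·5 = 105 = 2·52 + 1 ≡ 1 (mod 52) and x^{52} = 1 for x ≠ 0 (Fermat). So ψ⁻¹(24) = 24^5 mod 53.
Repeated squaring mod 53: 24^1 ≡ 24, 24^2 ≡ 24² = 576 ≡ 46, 24^4 ≡ 46² = 2116 ≡ 49. Since 5 = 4 + 1, 24^5 ≡ 49·24: 49·24 = 1176 ≡ 10. So 24^5 ≡ 10 (mod 53).
Hence ψ⁻¹(24) = 10.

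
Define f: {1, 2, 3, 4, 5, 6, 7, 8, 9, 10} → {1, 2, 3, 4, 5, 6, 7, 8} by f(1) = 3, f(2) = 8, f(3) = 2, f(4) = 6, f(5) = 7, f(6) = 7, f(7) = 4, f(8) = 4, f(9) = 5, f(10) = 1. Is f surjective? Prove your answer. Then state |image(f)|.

Every element of the codomain has a preimage: 1 = f(10), 2 = f(3), 3 = f(1), 4 = f(7), 5 = f(9), 6 = f(4), 7 = f(5), 8 = f(2).
Therefore f is surjective.
The image of f is {1, 2, 3, 4, 5, 6, 7, 8}, which has 8 elements.

8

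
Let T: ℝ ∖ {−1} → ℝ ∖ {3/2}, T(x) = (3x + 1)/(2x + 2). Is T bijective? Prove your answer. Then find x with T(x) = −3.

Suppose T(u) = T(v). Cross-multiplying: (3u + 1)(2v + 2) = (3v + 1)(2u + 2).
Expanding both sides and cancelling the symmetric terms leaves 4·(u − v) = 0. Since 4 ≠ 0, u = v. Thus T is injective.
For any y ≠ 3/2, solving y(2x + 2) = 3x + 1 for x gives a well-defined x ≠ −1. So T is surjective.
So T is bijective.
Solving T(x) = −3: cross-multiplying gives 3x + 1 = −3(2x + 2), which rearranges to 9x = −7, so x = −7/9.

-7/9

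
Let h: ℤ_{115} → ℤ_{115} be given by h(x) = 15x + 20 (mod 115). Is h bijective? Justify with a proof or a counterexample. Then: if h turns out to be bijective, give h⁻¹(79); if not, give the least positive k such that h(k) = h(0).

23

We have gcd(15, 115) = 5 > 1. Taking u = 0 and v = 23: h(0) = 20 and h(23) = 15·23 + 20 = 365 ≡ 20 (mod 115).
So h(0) = h(23) while 0 ≠ 23, hence h is not injective, hence not bijective.
Since h is not bijective, we find the least positive k with h(k) = h(0): this means 15k ≡ 0 (mod 115), i.e. 115 ∣ 15k. Since gcd(15, 115) = 5, dividing through by 5 this holds exactly when 23 ∣ 3k, and as gcd(3, 23) = 1, exactly when 23 ∣ k.
The smallest positive such k is 23.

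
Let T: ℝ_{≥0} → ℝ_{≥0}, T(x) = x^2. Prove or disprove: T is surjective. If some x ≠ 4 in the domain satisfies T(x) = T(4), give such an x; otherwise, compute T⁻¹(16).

4

For any y ∈ ℝ_{≥0}, x = y^{1/2} ∈ ℝ_{≥0} gives T(x) = y, so T is surjective.
Since x ↦ x^2 is strictly increasing on ℝ_{≥0}, it is injective there, so no x ≠ 4 in the domain has T(x) = T(4). We therefore compute T⁻¹(16) = 16^{1/2} = 4 (indeed 4^2 = 16).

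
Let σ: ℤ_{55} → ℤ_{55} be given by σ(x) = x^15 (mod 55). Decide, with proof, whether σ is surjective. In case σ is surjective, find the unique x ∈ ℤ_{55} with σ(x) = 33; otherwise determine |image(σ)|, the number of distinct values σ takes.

σ(2): Repeated squaring mod 55: 2^1 ≡ 2, 2^2 ≡ 2² = 4, 2^4 ≡ 4² = 16, 2^8 ≡ 16² = 256 ≡ 36. Since 15 = 8 + 4 + 2 + 1, 2^15 ≡ 36·16·4·2: 36·16 = 576 ≡ 26, then 26·4 = 104 ≡ 49, then 49·2 = 98 ≡ 43. So 2^15 ≡ 43 (mod 55).
σ(7): Repeated squaring mod 55: 7^1 ≡ 7, 7^2 ≡ 7² = 49, 7^4 ≡ 49² = 2401 ≡ 36, 7^8 ≡ 36² = 1296 ≡ 31. Since 15 = 8 + 4 + 2 + 1, 7^15 ≡ 31·36·49·7: 31·36 = 1116 ≡ 16, then 16·49 = 784 ≡ 14, then 14·7 = 98 ≡ 43. So 7^15 ≡ 43 (mod 55).
So σ(2) = σ(7) = 43 while 2 ≠ 7, so σ is not injective.
A non-injective map from the 55-element set ℤ_{55} to itself takes at most 54 distinct values, so it cannot be surjective. Thus σ is not surjective.
Since σ is not surjective, we determine |image(σ)|. Computing x^15 mod 55 for each x (by repeated squaring, reducing mod 55 at every step), the values σ(0), σ(1), …, σ(54) are: 0, 1, 43, 12, 34, 45, 21, 43, 32, 34, 10, 11, 23, 32, 34, 45, 1, 43, 32, 54, 45, 21, 33, 12, 54, 45, 1, 23, 32, 54, 10, 1, 43, 22, 34, 10, 1, 23, 12, 54, 10, 21, 23, 32, 44, 45, 21, 23, 12, 34, 10, 21, 43, 12, 54.
The distinct values are {0, 1, 10, 11, 12, 21, 22, 23, 32, 33, 34, 43, 44, 45, 54}; there are 15 of them.

15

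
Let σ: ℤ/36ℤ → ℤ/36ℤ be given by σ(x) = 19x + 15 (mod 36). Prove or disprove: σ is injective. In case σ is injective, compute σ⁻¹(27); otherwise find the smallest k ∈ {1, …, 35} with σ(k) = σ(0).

Recall: σ is injective if σ(a) = σ(b) implies a = b.
Suppose σ(a) = σ(b) in ℤ/36ℤ. Then 19a + 15 ≡ 19b + 15 (mod 36), thus 19(a − b) ≡ 0 (mod 36).
Since gcd(19, 36) = 1, 19 is invertible modulo 36, therefore a − b ≡ 0 (mod 36), i.e. a = b.
Thus σ is injective.
We now compute 19⁻¹ mod 36 explicitly. Euclid's algorithm: 36 = 1·19 + 17, 19 = 1·17 + 2, 17 = 8·2 + 1; back-substituting gives 1 = 19·19 − 10·36, so 19⁻¹ ≡ 19 (mod 36).
Since σ is injective, we compute σ⁻¹(27): solve 19x + 15 ≡ 27 (mod 36), i.e. 19x ≡ 12 (mod 36).
Multiplying by 19⁻¹ = 19 gives x ≡ 19·12 = 228 = 6·36 + 12 ≡ 12 (mod 36).
Check: σ(12) = 19·12 + 15 = 243 = 6·36 + 27 ≡ 27 (mod 36).

12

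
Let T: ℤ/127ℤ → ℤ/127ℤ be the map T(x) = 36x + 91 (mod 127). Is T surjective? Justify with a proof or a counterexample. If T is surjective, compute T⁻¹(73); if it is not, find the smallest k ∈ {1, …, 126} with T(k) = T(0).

63

By definition, surjectivity means every element of the codomain has a preimage under T.
Since gcd(36, 127) = 1, 36 is invertible modulo 127. Euclid's algorithm: 127 = 3·36 + 19, 36 = 1·19 + 17, 19 = 1·17 + 2, 17 = 8·2 + 1; back-substituting gives 1 = 60·36 − 17·127, so 36⁻¹ ≡ 60 (mod 127).
Then y ↦ 60(y − 91) is a two-sided inverse to T, so every y ∈ ℤ/127ℤ has a preimage.
Therefore T is surjective.
Since T is surjective, we compute T⁻¹(73): solve 36x + 91 ≡ 73 (mod 127), i.e. 36x ≡ 109 (mod 127).
Multiplying by 36⁻¹ = 60 gives x ≡ 60·109 = 6540 = 51·127 + 63 ≡ 63 (mod 127).
Check: T(63) = 36·63 + 91 = 2359 = 18·127 + 73 ≡ 73 (mod 127).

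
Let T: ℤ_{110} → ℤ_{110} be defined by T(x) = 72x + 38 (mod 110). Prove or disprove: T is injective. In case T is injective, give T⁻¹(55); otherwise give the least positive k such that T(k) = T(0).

We have gcd(72, 110) = 2 > 1. Taking s = 0 and t = 55: T(0) = 38 and T(55) = 72·55 + 38 = 3998 ≡ 38 (mod 110).
So T(0) = T(55) while 0 ≠ 55, therefore T is not injective.
Since T is not injective, we find the least positive k with T(k) = T(0): this means 72k ≡ 0 (mod 110), i.e. 110 ∣ 72k. Since gcd(72, 110) = 2, dividing through by 2 this holds exactly when 55 ∣ 36k, and as gcd(36, 55) = 1, exactly when 55 ∣ k.
The smallest positive such k is 55.

55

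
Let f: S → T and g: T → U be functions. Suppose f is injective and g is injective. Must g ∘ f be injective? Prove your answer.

injective

Suppose (g ∘ f)(x_1) = (g ∘ f)(x_2), i.e. g(f(x_1)) = g(f(x_2)).
Since g is injective, f(x_1) = f(x_2). Since f is injective, x_1 = x_2. Hence g ∘ f is injective.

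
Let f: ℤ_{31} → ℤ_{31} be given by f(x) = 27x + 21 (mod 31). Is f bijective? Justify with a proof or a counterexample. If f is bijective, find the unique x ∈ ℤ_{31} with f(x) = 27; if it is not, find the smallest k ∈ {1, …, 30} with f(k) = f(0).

14

Recall: f is injective when f(x_1) = f(x_2) forces x_1 = x_2.
Suppose f(x_1) = f(x_2) in ℤ_{31}. Then 27x_1 + 21 ≡ 27x_2 + 21 (mod 31), hence 27(x_1 − x_2) ≡ 0 (mod 31).
Since gcd(27, 31) = 1, 27 is invertible modulo 31, so x_1 − x_2 ≡ 0 (mod 31), i.e. x_1 = x_2.
We now compute 27⁻¹ mod 31 explicitly. Euclid's algorithm: 31 = 1·27 + 4, 27 = 6·4 + 3, 4 = 1·3 + 1; back-substituting gives 1 = 23·27 − 20·31, so 27⁻¹ ≡ 23 (mod 31).
Then y ↦ 23(y − 21) is a two-sided inverse to f, so every y ∈ ℤ_{31} has a preimage.
Therefore f is bijective.
Since f is bijective, we find f⁻¹(27): we need 27x ≡ 27 − 21 ≡ 6 (mod 31). Using 27⁻¹ = 23: x ≡ 23·6 = 138 = 4·31 + 14, so x = 14.
Check: f(14) = 27·14 + 21 = 399 = 12·31 + 27 ≡ 27 (mod 31).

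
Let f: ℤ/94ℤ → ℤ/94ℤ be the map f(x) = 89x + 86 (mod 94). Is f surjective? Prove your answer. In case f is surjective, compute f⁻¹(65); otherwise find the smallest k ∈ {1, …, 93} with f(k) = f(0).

By definition, f is surjective if every y in the codomain equals f(x) for some x in the domain.
Since gcd(89, 94) = 1, 89 is invertible modulo 94. Euclid's algorithm: 94 = 1·89 + 5, 89 = 17·5 + 4, 5 = 1·4 + 1; back-substituting gives 1 = 75·89 − 71·94, so 89⁻¹ ≡ 75 (mod 94).
Then y ↦ 75(y − 86) is a two-sided inverse to f, so every y ∈ ℤ/94ℤ has a preimage.
Hence f is surjective.
Since f is surjective, we find f⁻¹(65): we need 89x ≡ 65 − 86 ≡ 73 (mod 94). Using 89⁻¹ = 75: x ≡ 75·73 = 5475 = 58·94 + 23, so x = 23.
Check: f(23) = 89·23 + 86 = 2133 = 22·94 + 65 ≡ 65 (mod 94).

23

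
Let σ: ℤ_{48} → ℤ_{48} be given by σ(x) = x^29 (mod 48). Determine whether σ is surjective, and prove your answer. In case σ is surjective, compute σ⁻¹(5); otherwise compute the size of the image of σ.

27

σ(0) = 0^29 = 0.
σ(6): Repeated squaring mod 48: 6^1 ≡ 6, 6^2 ≡ 6² = 36, 6^4 ≡ 36² = 1296 ≡ 0, 6^8 ≡ 0² = 0, 6^16 ≡ 0² = 0. Since 29 = 16 + 8 + 4 + 1, 6^29 ≡ 0·0·0·6: 0·0 = 0, then 0·0 = 0, then 0·6 = 0. So 6^29 ≡ 0 (mod 48).
So σ(0) = σ(6) = 0 while 0 ≠ 6, hence σ is not injective.
A non-injective map from the 48-element set ℤ_{48} to itself takes at most 47 distinct values, so it cannot be surjective. Hence σ is not surjective.
Since σ is not surjective, we determine |image(σ)|. Computing x^29 mod 48 for each x (by repeated squaring, reducing mod 48 at every step), the values σ(0), σ(1), …, σ(47) are: 0, 1, 32, 3, 16, 5, 0, 7, 32, 9, 16, 11, 0, 13, 32, 15, 16, 17, 0, 19, 32, 21, 16, 23, 0, 25, 32, 27, 16, 29, 0, 31, 32, 33, 16, 35, 0, 37, 32, 39, 16, 41, 0, 43, 32, 45, 16, 47.
The distinct values are {0, 1, 3, 5, 7, 9, 11, 13, 15, 16, 17, 19, 21, 23, 25, 27, 29, 31, 32, 33, 35, 37, 39, 41, 43, 45, 47}; there are 27 of them.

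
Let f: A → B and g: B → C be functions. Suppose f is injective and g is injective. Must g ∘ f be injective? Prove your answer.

injective

Suppose (g ∘ f)(x_1) = (g ∘ f)(x_2), i.e. g(f(x_1)) = g(f(x_2)).
Since g is injective, f(x_1) = f(x_2). Since f is injective, x_1 = x_2. Therefore g ∘ f is injective.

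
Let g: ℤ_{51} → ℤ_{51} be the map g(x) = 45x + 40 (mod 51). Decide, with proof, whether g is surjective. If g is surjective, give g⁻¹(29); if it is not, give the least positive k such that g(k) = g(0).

Since gcd(45, 51) = 3, we have 45x ≡ 0 (mod 3) for all x, so g(x) ≡ 1 (mod 3).
But 0 ≢ 1 (mod 3), so 0 ∈ ℤ_{51} has no preimage. Therefore g is not surjective.
Since g is not surjective, we find the least positive k with g(k) = g(0): this means 45k ≡ 0 (mod 51), i.e. 51 ∣ 45k. Since gcd(45, 51) = 3, dividing through by 3 this holds exactly when 17 ∣ 15k, and as gcd(15, 17) = 1, exactly when 17 ∣ k.
The smallest positive such k is 17.

17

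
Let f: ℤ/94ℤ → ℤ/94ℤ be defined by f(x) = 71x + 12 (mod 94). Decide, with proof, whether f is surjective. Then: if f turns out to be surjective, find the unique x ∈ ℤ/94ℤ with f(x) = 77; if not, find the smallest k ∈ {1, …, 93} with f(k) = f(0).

83

By definition, f is surjective if every y in the codomain equals f(x) for some x in the domain.
Since gcd(71, 94) = 1, 71 is invertible modulo 94. Euclid's algorithm: 94 = 1·71 + 23, 71 = 3·23 + 2, 23 = 11·2 + 1; back-substituting gives 1 = 49·71 − 37·94, so 71⁻¹ ≡ 49 (mod 94).
Then y ↦ 49(y − 12) is a two-sided inverse to f, so every y ∈ ℤ/94ℤ has a preimage.
Hence f is surjective.
Since f is surjective, we compute f⁻¹(77): solve 71x + 12 ≡ 77 (mod 94), i.e. 71x ≡ 65 (mod 94).
Multiplying by 71⁻¹ = 49 gives x ≡ 49·65 = 3185 = 33·94 + 83 ≡ 83 (mod 94).
Check: f(83) = 71·83 + 12 = 5905 = 62·94 + 77 ≡ 77 (mod 94).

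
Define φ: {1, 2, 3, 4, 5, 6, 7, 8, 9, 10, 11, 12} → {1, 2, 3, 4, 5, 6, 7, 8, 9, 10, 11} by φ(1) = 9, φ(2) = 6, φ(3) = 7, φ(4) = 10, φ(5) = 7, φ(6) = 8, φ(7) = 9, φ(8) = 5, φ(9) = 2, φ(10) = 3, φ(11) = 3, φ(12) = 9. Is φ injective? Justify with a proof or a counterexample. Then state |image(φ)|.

φ(3) = 7 = φ(5) with 3 ≠ 5, so φ is not injective.
The image of φ is {2, 3, 5, 6, 7, 8, 9, 10}, which has 8 elements.

8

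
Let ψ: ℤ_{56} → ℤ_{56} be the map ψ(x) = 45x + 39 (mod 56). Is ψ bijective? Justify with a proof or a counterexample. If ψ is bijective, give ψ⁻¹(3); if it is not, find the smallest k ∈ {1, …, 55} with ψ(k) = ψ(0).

44

By definition, ψ is injective if ψ(x_1) = ψ(x_2) implies x_1 = x_2.
Suppose ψ(x_1) = ψ(x_2) in ℤ_{56}. Then 45x_1 + 39 ≡ 45x_2 + 39 (mod 56), therefore 45(x_1 − x_2) ≡ 0 (mod 56).
Since gcd(45, 56) = 1, 45 is invertible modulo 56, so x_1 − x_2 ≡ 0 (mod 56), i.e. x_1 = x_2.
We now compute 45⁻¹ mod 56 explicitly. Euclid's algorithm: 56 = 1·45 + 11, 45 = 4·11 + 1; back-substituting gives 1 = 5·45 − 4·56, so 45⁻¹ ≡ 5 (mod 56).
Then y ↦ 5(y − 39) is a two-sided inverse to ψ, so every y ∈ ℤ_{56} has a preimage.
Therefore ψ is bijective.
Since ψ is bijective, we compute ψ⁻¹(3): solve 45x + 39 ≡ 3 (mod 56), i.e. 45x ≡ 20 (mod 56).
Multiplying by 45⁻¹ = 5 gives x ≡ 5·20 = 100 = 1·56 + 44 ≡ 44 (mod 56).
Check: ψ(44) = 45·44 + 39 = 2019 = 36·56 + 3 ≡ 3 (mod 56).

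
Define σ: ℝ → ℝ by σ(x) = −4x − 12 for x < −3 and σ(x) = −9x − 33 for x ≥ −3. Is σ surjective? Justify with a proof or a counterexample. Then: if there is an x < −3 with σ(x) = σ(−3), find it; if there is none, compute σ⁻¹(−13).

-20/9

Both pieces are strictly decreasing (slopes −4 and −9), so each is injective on its own interval.
The left piece maps (−∞, −3) onto (0, ∞); the right piece maps [−3, ∞) onto (−∞, −6].
The union (0, ∞) ∪ (−∞, −6] omits the interval between 0 and −6; in particular 0 has no preimage. So σ is not surjective.
Because the two images are disjoint, no x < −3 has σ(x) = σ(−3), so we compute σ⁻¹(−13): −13 lies in (−∞, −6], so solve −9x − 33 = −13: x = (−13 + 33)/(−9) = −20/9.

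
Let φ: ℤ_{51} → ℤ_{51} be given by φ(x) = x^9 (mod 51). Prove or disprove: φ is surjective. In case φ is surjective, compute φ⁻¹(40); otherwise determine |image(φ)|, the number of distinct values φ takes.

Computing x^9 mod 51 for each x (by repeated squaring, reducing mod 51 at every step), the values φ(0), φ(1), …, φ(50) are: 0, 1, 2, 48, 4, 29, 45, 10, 8, 9, 7, 23, 39, 13, 20, 15, 16, 17, 18, 19, 14, 21, 46, 11, 27, 25, 26, 24, 40, 5, 30, 37, 32, 33, 34, 35, 36, 31, 38, 12, 28, 44, 42, 43, 41, 6, 22, 47, 3, 49, 50.
Every element of ℤ_{51} appears exactly once in this list, so φ is a bijection, and in particular surjective.
Since φ is surjective, we read off the preimage of 40 from the same table: φ(28) = 40, so φ⁻¹(40) = 28.

28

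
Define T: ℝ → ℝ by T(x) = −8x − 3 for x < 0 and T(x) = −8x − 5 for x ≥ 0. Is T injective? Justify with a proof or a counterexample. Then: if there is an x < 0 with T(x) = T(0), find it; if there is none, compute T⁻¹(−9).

Both pieces are strictly decreasing (slopes −8 and −8), so each is injective on its own interval.
The left piece maps (−∞, 0) onto (−3, ∞); the right piece maps [0, ∞) onto (−∞, −5].
These images are disjoint, so no value is attained by both pieces. Thus T is injective.
Because the two images are disjoint, no x < 0 has T(x) = T(0), so we compute T⁻¹(−9): −9 lies in (−∞, −5], so solve −8x − 5 = −9: x = (−9 + 5)/(−8) = 1/2.

1/2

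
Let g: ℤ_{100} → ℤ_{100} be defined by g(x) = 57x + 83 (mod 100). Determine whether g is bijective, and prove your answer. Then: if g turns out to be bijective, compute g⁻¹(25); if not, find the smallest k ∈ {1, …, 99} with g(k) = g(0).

By definition, g is injective when g(u) = g(v) forces u = v.
Suppose g(u) = g(v) in ℤ_{100}. Then 57u + 83 ≡ 57v + 83 (mod 100), thus 57(u − v) ≡ 0 (mod 100).
Since gcd(57, 100) = 1, 57 is invertible modulo 100, thus u − v ≡ 0 (mod 100), i.e. u = v.
We now compute 57⁻¹ mod 100 explicitly. Euclid's algorithm: 100 = 1·57 + 43, 57 = 1·43 + 14, 43 = 3·14 + 1; back-substituting gives 1 = 93·57 − 53·100, so 57⁻¹ ≡ 93 (mod 100).
Then y ↦ 93(y − 83) is a two-sided inverse to g, so every y ∈ ℤ_{100} has a preimage.
So g is bijective.
Since g is bijective, we compute g⁻¹(25): solve 57x + 83 ≡ 25 (mod 100), i.e. 57x ≡ 42 (mod 100).
Multiplying by 57⁻¹ = 93 gives x ≡ 93·42 = 3906 = 39·100 + 6 ≡ 6 (mod 100).
Check: g(6) = 57·6 + 83 = 425 = 4·100 + 25 ≡ 25 (mod 100).

6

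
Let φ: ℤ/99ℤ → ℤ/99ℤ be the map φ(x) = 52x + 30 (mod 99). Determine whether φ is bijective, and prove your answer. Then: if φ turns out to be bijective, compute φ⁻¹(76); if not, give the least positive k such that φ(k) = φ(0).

58

If φ(x_1) = φ(x_2), then 52x_1 ≡ 52x_2 (mod 99). Because gcd(52, 99) = 1, we may cancel 52 to get x_1 ≡ x_2 (mod 99).
We now compute 52⁻¹ mod 99 explicitly. Euclid's algorithm: 99 = 1·52 + 47, 52 = 1·47 + 5, 47 = 9·5 + 2, 5 = 2·2 + 1; back-substituting gives 1 = 40·52 − 21·99, so 52⁻¹ ≡ 40 (mod 99).
For any y ∈ ℤ/99ℤ, x = 40(y − 30) mod 99 satisfies φ(x) = 52·40(y − 30) + 30 ≡ y (since 52·40 ≡ 1 mod 99). So every y has a preimage.
So φ is bijective.
Since φ is bijective, we compute φ⁻¹(76): solve 52x + 30 ≡ 76 (mod 99), i.e. 52x ≡ 46 (mod 99).
Multiplying by 52⁻¹ = 40 gives x ≡ 40·46 = 1840 = 18·99 + 58 ≡ 58 (mod 99).
Check: φ(58) = 52·58 + 30 = 3046 = 30·99 + 76 ≡ 76 (mod 99).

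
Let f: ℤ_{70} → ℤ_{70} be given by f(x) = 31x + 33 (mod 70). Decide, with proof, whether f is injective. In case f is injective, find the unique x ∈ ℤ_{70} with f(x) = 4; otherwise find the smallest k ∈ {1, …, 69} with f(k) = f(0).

51

If f(a) = f(b), then 31a ≡ 31b (mod 70). Because gcd(31, 70) = 1, we may cancel 31 to get a ≡ b (mod 70).
Thus f is injective.
We now compute 31⁻¹ mod 70 explicitly. Euclid's algorithm: 70 = 2·31 + 8, 31 = 3·8 + 7, 8 = 1·7 + 1; back-substituting gives 1 = 61·31 − 27·70, so 31⁻¹ ≡ 61 (mod 70).
Since f is injective, we compute f⁻¹(4): solve 31x + 33 ≡ 4 (mod 70), i.e. 31x ≡ 41 (mod 70).
Multiplying by 31⁻¹ = 61 gives x ≡ 61·41 = 2501 = 35·70 + 51 ≡ 51 (mod 70).
Check: f(51) = 31·51 + 33 = 1614 = 23·70 + 4 ≡ 4 (mod 70).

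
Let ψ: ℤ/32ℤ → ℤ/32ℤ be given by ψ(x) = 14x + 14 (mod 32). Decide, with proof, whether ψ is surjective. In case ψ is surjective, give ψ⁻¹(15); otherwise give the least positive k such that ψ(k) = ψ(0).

16

Since gcd(14, 32) = 2, we have 14x ≡ 0 (mod 2) for all x, so ψ(x) ≡ 0 (mod 2).
But 1 ≢ 0 (mod 2), so 1 ∈ ℤ/32ℤ has no preimage. Hence ψ is not surjective.
Since ψ is not surjective, we find the least positive k with ψ(k) = ψ(0): this means 14k ≡ 0 (mod 32), i.e. 32 ∣ 14k. Since gcd(14, 32) = 2, dividing through by 2 this holds exactly when 16 ∣ 7k, and as gcd(7, 16) = 1, exactly when 16 ∣ k.
The smallest positive such k is 16.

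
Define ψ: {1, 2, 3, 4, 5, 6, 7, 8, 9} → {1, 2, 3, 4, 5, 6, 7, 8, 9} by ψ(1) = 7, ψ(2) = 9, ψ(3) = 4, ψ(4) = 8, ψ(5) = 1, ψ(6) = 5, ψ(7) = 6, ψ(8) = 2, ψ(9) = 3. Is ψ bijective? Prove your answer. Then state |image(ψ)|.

The values 7, 9, 4, 8, 1, 5, 6, 2, 3 are a permutation of {1, 2, 3, 4, 5, 6, 7, 8, 9}: each element appears exactly once.
So ψ is injective and surjective, hence bijective.
The image of ψ is {1, 2, 3, 4, 5, 6, 7, 8, 9}, which has 9 elements.

9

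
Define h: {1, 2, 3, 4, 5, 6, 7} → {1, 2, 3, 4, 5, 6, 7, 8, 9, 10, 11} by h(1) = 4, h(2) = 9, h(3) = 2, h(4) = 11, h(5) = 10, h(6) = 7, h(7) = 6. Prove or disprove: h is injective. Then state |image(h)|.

The values h(1), …, h(7) are 4, 9, 2, 11, 10, 7, 6 — all distinct.
So h(s) = h(t) only when s = t, and h is injective.
The image of h is {2, 4, 6, 7, 9, 10, 11}, which has 7 elements.

7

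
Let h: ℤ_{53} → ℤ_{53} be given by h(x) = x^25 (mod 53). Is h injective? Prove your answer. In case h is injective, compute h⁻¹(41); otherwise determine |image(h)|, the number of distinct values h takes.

31

Since 53 is prime, the nonzero elements of ℤ_{53} form a cyclic group of order 52.
As gcd(25, 52) = 1, raising to the 25th power is a bijection on this group: if u^25 ≡ v^25 then (uv^{−1})^25 = 1, and the only element of order dividing gcd(25, 52) = 1 is 1, so u = v.
With h(0) = 0 this makes h injective on all of ℤ_{53}, hence bijective (finite equal-size domain and codomain). In particular h is injective.
Since h is injective, we find the preimage of 41. The inverse of x ↦ x^25 on (ℤ_{53})^× is x ↦ x^25, because 25·25 = 625 = 12·52 + 1 ≡ 1 (mod 52) and x^{52} = 1 for x ≠ 0 (Fermat). So h⁻¹(41) = 41^25 mod 53.
Repeated squaring mod 53: 41^1 ≡ 41, 41^2 ≡ 41² = 1681 ≡ 38, 41^4 ≡ 38² = 1444 ≡ 13, 41^8 ≡ 13² = 169 ≡ 10, 41^16 ≡ 10² = 100 ≡ 47. Since 25 = 16 + 8 + 1, 41^25 ≡ 47·10·41: 47·10 = 470 ≡ 46, then 46·41 = 1886 ≡ 31. So 41^25 ≡ 31 (mod 53).
Hence h⁻¹(41) = 31.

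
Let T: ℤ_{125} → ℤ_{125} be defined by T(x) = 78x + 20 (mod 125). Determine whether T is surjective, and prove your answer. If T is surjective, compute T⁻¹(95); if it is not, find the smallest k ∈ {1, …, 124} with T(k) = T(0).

Since gcd(78, 125) = 1, 78 is invertible modulo 125. Euclid's algorithm: 125 = 1·78 + 47, 78 = 1·47 + 31, 47 = 1·31 + 16, 31 = 1·16 + 15, 16 = 1·15 + 1; back-substituting gives 1 = 117·78 − 73·125, so 78⁻¹ ≡ 117 (mod 125).
For any y ∈ ℤ_{125}, x = 117(y − 20) mod 125 satisfies T(x) = 78·117(y − 20) + 20 ≡ y (since 78·117 ≡ 1 mod 125). So every y has a preimage.
Thus T is surjective.
Since T is surjective, we find T⁻¹(95): we need 78x ≡ 95 − 20 ≡ 75 (mod 125). Using 78⁻¹ = 117: x ≡ 117·75 = 8775 = 70·125 + 25, so x = 25.
Check: T(25) = 78·25 + 20 = 1970 = 15·125 + 95 ≡ 95 (mod 125).

25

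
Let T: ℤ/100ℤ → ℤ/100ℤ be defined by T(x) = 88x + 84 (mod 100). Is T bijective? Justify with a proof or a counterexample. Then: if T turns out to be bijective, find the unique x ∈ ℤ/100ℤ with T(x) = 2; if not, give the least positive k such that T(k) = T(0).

We have gcd(88, 100) = 4 > 1. Taking x_1 = 0 and x_2 = 25: T(0) = 84 and T(25) = 88·25 + 84 = 2284 ≡ 84 (mod 100).
So T(0) = T(25) while 0 ≠ 25, thus T is not injective, hence not bijective.
Since T is not bijective, we find the least positive k with T(k) = T(0): this means 88k ≡ 0 (mod 100), i.e. 100 ∣ 88k. Since gcd(88, 100) = 4, dividing through by 4 this holds exactly when 25 ∣ 22k, and as gcd(22, 25) = 1, exactly when 25 ∣ k.
The smallest positive such k is 25.

25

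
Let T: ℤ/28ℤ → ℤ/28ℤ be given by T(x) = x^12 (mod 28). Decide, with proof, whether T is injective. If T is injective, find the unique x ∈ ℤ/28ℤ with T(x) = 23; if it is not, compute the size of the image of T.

4

T(1) = 1^12 = 1.
T(3): Repeated squaring mod 28: 3^1 ≡ 3, 3^2 ≡ 3² = 9, 3^4 ≡ 9² = 81 ≡ 25, 3^8 ≡ 25² = 625 ≡ 9. Since 12 = 8 + 4, 3^12 ≡ 9·25: 9·25 = 225 ≡ 1. So 3^12 ≡ 1 (mod 28).
So T(1) = T(3) = 1 while 1 ≠ 3, hence T is not injective.
Since T is not injective, we determine |image(T)|. Computing x^12 mod 28 for each x (by repeated squaring, reducing mod 28 at every step), the values T(0), T(1), …, T(27) are: 0, 1, 8, 1, 8, 1, 8, 21, 8, 1, 8, 1, 8, 1, 0, 1, 8, 1, 8, 1, 8, 21, 8, 1, 8, 1, 8, 1.
The distinct values are {0, 1, 8, 21}; there are 4 of them.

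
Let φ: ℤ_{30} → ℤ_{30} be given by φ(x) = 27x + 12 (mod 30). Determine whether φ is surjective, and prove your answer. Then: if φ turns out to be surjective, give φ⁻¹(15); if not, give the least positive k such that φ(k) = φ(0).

10

Since gcd(27, 30) = 3, we have 27x ≡ 0 (mod 3) for all x, so φ(x) ≡ 0 (mod 3).
But 1 ≢ 0 (mod 3), so 1 ∈ ℤ_{30} has no preimage. Hence φ is not surjective.
Since φ is not surjective, we find the least positive k with φ(k) = φ(0): this means 27k ≡ 0 (mod 30), i.e. 30 ∣ 27k. Since gcd(27, 30) = 3, dividing through by 3 this holds exactly when 10 ∣ 9k, and as gcd(9, 10) = 1, exactly when 10 ∣ k.
The smallest positive such k is 10.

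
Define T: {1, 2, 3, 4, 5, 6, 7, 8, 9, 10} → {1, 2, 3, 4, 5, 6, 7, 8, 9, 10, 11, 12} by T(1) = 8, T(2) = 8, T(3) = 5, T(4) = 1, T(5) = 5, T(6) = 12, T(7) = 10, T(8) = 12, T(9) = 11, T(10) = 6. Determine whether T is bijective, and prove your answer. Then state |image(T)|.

T(1) = 8 = T(2) with 1 ≠ 2, so T is not injective, hence not bijective.
The image of T is {1, 5, 6, 8, 10, 11, 12}, which has 7 elements.

7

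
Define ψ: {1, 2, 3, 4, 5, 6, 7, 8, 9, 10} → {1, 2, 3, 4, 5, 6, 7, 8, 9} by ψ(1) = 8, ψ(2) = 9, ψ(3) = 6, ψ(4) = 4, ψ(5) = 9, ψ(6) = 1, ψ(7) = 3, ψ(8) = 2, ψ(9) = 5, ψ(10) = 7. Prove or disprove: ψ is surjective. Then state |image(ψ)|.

9

Every element of the codomain has a preimage: 1 = ψ(6), 2 = ψ(8), 3 = ψ(7), 4 = ψ(4), 5 = ψ(9), 6 = ψ(3), 7 = ψ(10), 8 = ψ(1), 9 = ψ(2).
So ψ is surjective.
The image of ψ is {1, 2, 3, 4, 5, 6, 7, 8, 9}, which has 9 elements.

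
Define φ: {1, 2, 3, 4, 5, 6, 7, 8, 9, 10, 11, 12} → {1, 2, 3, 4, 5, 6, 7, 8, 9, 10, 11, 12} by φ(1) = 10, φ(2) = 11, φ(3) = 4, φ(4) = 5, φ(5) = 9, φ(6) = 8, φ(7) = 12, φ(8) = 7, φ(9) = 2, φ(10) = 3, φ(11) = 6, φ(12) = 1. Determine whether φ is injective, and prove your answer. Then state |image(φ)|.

The values φ(1), …, φ(12) are 10, 11, 4, 5, 9, 8, 12, 7, 2, 3, 6, 1 — all distinct.
So φ(s) = φ(t) only when s = t, and φ is injective.
The image of φ is {1, 2, 3, 4, 5, 6, 7, 8, 9, 10, 11, 12}, which has 12 elements.

12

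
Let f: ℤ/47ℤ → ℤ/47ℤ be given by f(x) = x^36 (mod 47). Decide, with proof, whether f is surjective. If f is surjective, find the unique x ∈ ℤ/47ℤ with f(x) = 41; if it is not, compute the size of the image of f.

24

f(23): Repeated squaring mod 47: 23^1 ≡ 23, 23^2 ≡ 23² = 529 ≡ 12, 23^4 ≡ 12² = 144 ≡ 3, 23^8 ≡ 3² = 9, 23^16 ≡ 9² = 81 ≡ 34, 23^32 ≡ 34² = 1156 ≡ 28. Since 36 = 32 + 4, 23^36 ≡ 28·3: 28·3 = 84 ≡ 37. So 23^36 ≡ 37 (mod 47).
f(24): Repeated squaring mod 47: 24^1 ≡ 24, 24^2 ≡ 24² = 576 ≡ 12, 24^4 ≡ 12² = 144 ≡ 3, 24^8 ≡ 3² = 9, 24^16 ≡ 9² = 81 ≡ 34, 24^32 ≡ 34² = 1156 ≡ 28. Since 36 = 32 + 4, 24^36 ≡ 28·3: 28·3 = 84 ≡ 37. So 24^36 ≡ 37 (mod 47).
So f(23) = f(24) = 37 while 23 ≠ 24, hence f is not injective.
A non-injective map from the 47-element set ℤ/47ℤ to itself takes at most 46 distinct values, so it cannot be surjective. Hence f is not surjective.
Since f is not surjective, we determine |image(f)|. Computing x^36 mod 47 for each x (by repeated squaring, reducing mod 47 at every step), the values f(0), f(1), …, f(46) are: 0, 1, 14, 36, 8, 4, 34, 25, 18, 27, 9, 28, 6, 24, 21, 3, 17, 42, 2, 12, 32, 7, 16, 37, 37, 16, 7, 32, 12, 2, 42, 17, 3, 21, 24, 6, 28, 9, 27, 18, 25, 34, 4, 8, 36, 14, 1.
The distinct values are {0, 1, 2, 3, 4, 6, 7, 8, 9, 12, 14, 16, 17, 18, 21, 24, 25, 27, 28, 32, 34, 36, 37, 42}; there are 24 of them.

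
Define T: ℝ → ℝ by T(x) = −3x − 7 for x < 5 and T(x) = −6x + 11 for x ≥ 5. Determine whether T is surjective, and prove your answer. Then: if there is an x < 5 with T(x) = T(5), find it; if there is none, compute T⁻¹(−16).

4

Both pieces are strictly decreasing (slopes −3 and −6), so each is injective on its own interval.
The left piece maps (−∞, 5) onto (−22, ∞); the right piece maps [5, ∞) onto (−∞, −19].
The union (−22, ∞) ∪ (−∞, −19] covers ℝ, so T is surjective.
For the follow-up: the images overlap, so an x < 5 with T(x) = T(5) exists. T(5) = −19; solving −3x − 7 = −19 for x < 5 gives x = (−19 + 7)/(−3) = 4.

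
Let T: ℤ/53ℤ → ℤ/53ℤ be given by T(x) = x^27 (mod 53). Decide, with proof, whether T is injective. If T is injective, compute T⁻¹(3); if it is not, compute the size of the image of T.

50

Since 53 is prime, the nonzero elements of ℤ/53ℤ form a cyclic group of order 52.
As gcd(27, 52) = 1, raising to the 27th power is a bijection on this group: if a^27 ≡ b^27 then (ab^{−1})^27 = 1, and the only element of order dividing gcd(27, 52) = 1 is 1, so a = b.
With T(0) = 0 this makes T injective on all of ℤ/53ℤ, hence bijective (finite equal-size domain and codomain). In particular T is injective.
Since T is injective, we find the preimage of 3. The inverse of x ↦ x^27 on (ℤ/53ℤ)^× is x ↦ x^27, because 27·27 = 729 = 14·52 + 1 ≡ 1 (mod 52) and x^{52} = 1 for x ≠ 0 (Fermat). So T⁻¹(3) = 3^27 mod 53.
Repeated squaring mod 53: 3^1 ≡ 3, 3^2 ≡ 3² = 9, 3^4 ≡ 9² = 81 ≡ 28, 3^8 ≡ 28² = 784 ≡ 42, 3^16 ≡ 42² = 1764 ≡ 15. Since 27 = 16 + 8 + 2 + 1, 3^27 ≡ 15·42·9·3: 15·42 = 630 ≡ 47, then 47·9 = 423 ≡ 52, then 52·3 = 156 ≡ 50. So 3^27 ≡ 50 (mod 53).
Hence T⁻¹(3) = 50.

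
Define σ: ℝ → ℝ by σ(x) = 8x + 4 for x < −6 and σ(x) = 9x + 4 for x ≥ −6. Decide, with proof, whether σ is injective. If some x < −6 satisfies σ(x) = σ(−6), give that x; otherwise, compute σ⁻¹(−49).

-27/4

Both pieces are strictly increasing (slopes 8 and 9), so each is injective on its own interval.
The left piece maps (−∞, −6) onto (−∞, −44); the right piece maps [−6, ∞) onto [−50, ∞).
These images overlap. In particular σ(−6) = −50 (right piece), and solving 8x + 4 = −50 on the left piece gives x = −27/4 < −6.
So σ(−27/4) = σ(−6) with −27/4 ≠ −6, and σ is not injective. This x = −27/4 is the requested value below −6.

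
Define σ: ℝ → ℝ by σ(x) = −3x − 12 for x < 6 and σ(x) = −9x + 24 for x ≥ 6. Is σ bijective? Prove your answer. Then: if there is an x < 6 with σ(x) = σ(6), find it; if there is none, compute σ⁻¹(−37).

61/9

Both pieces are strictly decreasing (slopes −3 and −9), so each is injective on its own interval.
The left piece maps (−∞, 6) onto (−30, ∞); the right piece maps [6, ∞) onto (−∞, −30].
Since −30 = −30, the images partition ℝ: σ is injective and surjective, hence bijective.
Because the two images are disjoint, no x < 6 has σ(x) = σ(6), so we compute σ⁻¹(−37): −37 lies in (−∞, −30], so solve −9x + 24 = −37: x = (−37 − 24)/(−9) = 61/9.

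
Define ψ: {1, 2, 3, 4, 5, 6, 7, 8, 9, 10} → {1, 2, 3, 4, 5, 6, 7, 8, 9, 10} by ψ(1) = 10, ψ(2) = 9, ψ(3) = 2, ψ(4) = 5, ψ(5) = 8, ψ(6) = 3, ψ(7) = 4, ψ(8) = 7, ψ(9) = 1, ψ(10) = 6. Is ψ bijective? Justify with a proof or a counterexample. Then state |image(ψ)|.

The values 10, 9, 2, 5, 8, 3, 4, 7, 1, 6 are a permutation of {1, 2, 3, 4, 5, 6, 7, 8, 9, 10}: each element appears exactly once.
So ψ is injective and surjective, hence bijective.
The image of ψ is {1, 2, 3, 4, 5, 6, 7, 8, 9, 10}, which has 10 elements.

10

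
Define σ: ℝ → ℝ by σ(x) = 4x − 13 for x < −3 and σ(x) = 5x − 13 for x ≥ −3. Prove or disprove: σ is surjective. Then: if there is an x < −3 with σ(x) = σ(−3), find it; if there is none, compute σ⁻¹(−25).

Both pieces are strictly increasing (slopes 4 and 5), so each is injective on its own interval.
The left piece maps (−∞, −3) onto (−∞, −25); the right piece maps [−3, ∞) onto [−28, ∞).
The union (−∞, −25) ∪ [−28, ∞) covers ℝ, so σ is surjective.
For the follow-up: the images overlap, so an x < −3 with σ(x) = σ(−3) exists. σ(−3) = −28; solving 4x − 13 = −28 for x < −3 gives x = (−28 + 13)/4 = −15/4.

-15/4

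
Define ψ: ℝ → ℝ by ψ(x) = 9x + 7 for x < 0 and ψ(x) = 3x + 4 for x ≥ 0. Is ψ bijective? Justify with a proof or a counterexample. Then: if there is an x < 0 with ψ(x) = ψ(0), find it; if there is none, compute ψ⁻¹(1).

-1/3

Both pieces are strictly increasing (slopes 9 and 3), so each is injective on its own interval.
The left piece maps (−∞, 0) onto (−∞, 7); the right piece maps [0, ∞) onto [4, ∞).
These images overlap. In particular ψ(0) = 4 (right piece), and solving 9x + 7 = 4 on the left piece gives x = −1/3 < 0.
So ψ(−1/3) = ψ(0) with −1/3 ≠ 0, and ψ is not injective, hence not bijective. This x = −1/3 is the requested value below 0.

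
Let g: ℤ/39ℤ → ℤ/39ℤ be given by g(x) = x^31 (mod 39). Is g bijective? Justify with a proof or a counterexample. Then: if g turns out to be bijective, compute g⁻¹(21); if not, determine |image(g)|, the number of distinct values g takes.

18

Computing x^31 mod 39 for each x (by repeated squaring, reducing mod 39 at every step), the values g(0), g(1), …, g(38) are: 0, 1, 11, 3, 4, 8, 33, 19, 5, 9, 10, 2, 12, 13, 14, 24, 16, 17, 21, 7, 32, 18, 22, 23, 15, 25, 26, 27, 37, 29, 30, 34, 20, 6, 31, 35, 36, 28, 38.
Every element of ℤ/39ℤ appears exactly once in this list, so g is a bijection, and in particular bijective.
Since g is bijective, we read off the preimage of 21 from the same table: g(18) = 21, so g⁻¹(21) = 18.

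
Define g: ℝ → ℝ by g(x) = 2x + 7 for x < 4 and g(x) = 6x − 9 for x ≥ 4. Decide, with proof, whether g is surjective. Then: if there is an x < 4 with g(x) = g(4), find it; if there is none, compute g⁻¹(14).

7/2

Both pieces are strictly increasing (slopes 2 and 6), so each is injective on its own interval.
The left piece maps (−∞, 4) onto (−∞, 15); the right piece maps [4, ∞) onto [15, ∞).
These images together cover ℝ, so g is surjective.
Because the two images are disjoint, no x < 4 has g(x) = g(4), so we compute g⁻¹(14): 14 lies in (−∞, 15), so solve 2x + 7 = 14: x = (14 − 7)/2 = 7/2.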